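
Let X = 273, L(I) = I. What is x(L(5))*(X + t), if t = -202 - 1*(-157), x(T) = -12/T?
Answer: -2736/5 ≈ -547.20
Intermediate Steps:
t = -45 (t = -202 + 157 = -45)
x(L(5))*(X + t) = (-12/5)*(273 - 45) = -12*⅕*228 = -12/5*228 = -2736/5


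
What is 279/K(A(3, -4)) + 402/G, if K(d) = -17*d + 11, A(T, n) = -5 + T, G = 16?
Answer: 1253/40 ≈ 31.325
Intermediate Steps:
K(d) = 11 - 17*d
279/K(A(3, -4)) + 402/G = 279/(11 - 17*(-5 + 3)) + 402/16 = 279/(11 - 17*(-2)) + 402*(1/16) = 279/(11 + 34) + 201/8 = 279/45 + 201/8 = 279*(1/45) + 201/8 = 31/5 + 201/8 = 1253/40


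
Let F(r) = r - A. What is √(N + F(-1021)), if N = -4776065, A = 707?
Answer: I*√4777793 ≈ 2185.8*I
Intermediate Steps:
F(r) = -707 + r (F(r) = r - 1*707 = r - 707 = -707 + r)
√(N + F(-1021)) = √(-4776065 + (-707 - 1021)) = √(-4776065 - 1728) = √(-4777793) = I*√4777793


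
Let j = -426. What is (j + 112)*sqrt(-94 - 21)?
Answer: -314*I*sqrt(115) ≈ -3367.3*I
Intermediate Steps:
(j + 112)*sqrt(-94 - 21) = (-426 + 112)*sqrt(-94 - 21) = -314*I*sqrt(115)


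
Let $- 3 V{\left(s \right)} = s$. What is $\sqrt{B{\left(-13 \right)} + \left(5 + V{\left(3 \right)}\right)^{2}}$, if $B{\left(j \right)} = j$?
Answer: $\sqrt{3} \approx 1.732$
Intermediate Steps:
$V{\left(s \right)} = - \frac{s}{3}$
$\sqrt{B{\left(-13 \right)} + \left(5 + V{\left(3 \right)}\right)^{2}} = \sqrt{-13 + \left(5 - 1\right)^{2}} = \sqrt{-13 + 4^{2}} = \sqrt{-13 + 16} = \sqrt{3}$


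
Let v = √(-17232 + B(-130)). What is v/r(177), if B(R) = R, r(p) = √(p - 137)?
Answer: I*√43405/10 ≈ 20.834*I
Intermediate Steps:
r(p) = √(-137 + p)
v = I*√17362 (v = √(-17232 - 130) = √(-17362) = I*√17362 ≈ 131.76*I)
v/r(177) = (I*√17362)/(√(-137 + 177)) = (I*√17362)/(√40) = (I*√17362)/((2*√10)) = (I*√17362)*(√10/20) = I*√43405/10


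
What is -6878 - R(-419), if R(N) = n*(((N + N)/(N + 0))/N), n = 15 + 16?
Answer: -2881820/419 ≈ -6877.9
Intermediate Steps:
n = 31
R(N) = 62/N (R(N) = 31*(((N + N)/(N + 0))/N) = 31*(((2*N)/N)/N) = 31*(2/N) = 62/N)
-6878 - R(-419) = -6878 - 62/(-419) = -6878 - 62*(-1)/419 = -6878 - 1*(-62/419) = -6878 + 62/419 = -2881820/419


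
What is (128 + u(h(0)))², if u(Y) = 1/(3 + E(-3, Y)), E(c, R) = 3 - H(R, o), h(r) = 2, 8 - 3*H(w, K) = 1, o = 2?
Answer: 1990921/121 ≈ 16454.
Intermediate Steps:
H(w, K) = 7/3 (H(w, K) = 8/3 - ⅓*1 = 8/3 - ⅓ = 7/3)
E(c, R) = ⅔ (E(c, R) = 3 - 1*7/3 = 3 - 7/3 = ⅔)
u(Y) = 3/11 (u(Y) = 1/(3 + ⅔) = 1/(11/3) = 3/11)
(128 + u(h(0)))² = (128 + 3/11)² = (1411/11)² = 1990921/121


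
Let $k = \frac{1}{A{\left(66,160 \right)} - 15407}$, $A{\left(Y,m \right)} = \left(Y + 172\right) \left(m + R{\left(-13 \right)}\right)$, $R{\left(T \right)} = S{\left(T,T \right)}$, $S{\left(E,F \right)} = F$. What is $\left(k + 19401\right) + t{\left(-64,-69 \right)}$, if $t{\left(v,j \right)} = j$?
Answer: $\frac{378501229}{19579} \approx 19332.0$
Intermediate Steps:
$R{\left(T \right)} = T$
$A{\left(Y,m \right)} = \left(-13 + m\right) \left(172 + Y\right)$ ($A{\left(Y,m \right)} = \left(Y + 172\right) \left(m - 13\right) = \left(172 + Y\right) \left(-13 + m\right) = \left(-13 + m\right) \left(172 + Y\right)$)
$k = \frac{1}{19579}$ ($k = \frac{1}{\left(-2236 - 858 + 172 \cdot 160 + 66 \cdot 160\right) - 15407} = \frac{1}{\left(-2236 - 858 + 27520 + 10560\right) - 15407} = \frac{1}{34986 - 15407} = \frac{1}{19579} \approx 5.1075 \cdot 10^{-5}$)
$\left(k + 19401\right) + t{\left(-64,-69 \right)} = \left(\frac{1}{19579} + 19401\right) - 69 = \frac{379852180}{19579} - 69 = \frac{378501229}{19579}$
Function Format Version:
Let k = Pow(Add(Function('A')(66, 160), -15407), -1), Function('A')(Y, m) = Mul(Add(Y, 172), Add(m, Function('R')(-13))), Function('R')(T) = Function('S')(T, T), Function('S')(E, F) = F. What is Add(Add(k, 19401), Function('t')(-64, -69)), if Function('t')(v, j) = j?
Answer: Rational(378501229, 19579) ≈ 19332.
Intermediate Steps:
Function('R')(T) = T
Function('A')(Y, m) = Mul(Add(-13, m), Add(172, Y)) (Function('A')(Y, m) = Mul(Add(Y, 172), Add(m, -13)) = Mul(Add(172, Y), Add(-13, m)) = Mul(Add(-13, m), Add(172, Y)))
k = Rational(1, 19579) (k = Pow(Add(Add(-2236, Mul(-13, 66), Mul(172, 160), Mul(66, 160)), -15407), -1) = Pow(Add(Add(-2236, -858, 27520, 10560), -15407), -1) = Pow(Add(34986, -15407), -1) = Pow(19579, -1) = Rational(1, 19579) ≈ 5.1075e-5)
Add(Add(k, 19401), Function('t')(-64, -69)) = Add(Add(Rational(1, 19579), 19401), -69) = Add(Rational(379852180, 19579), -69) = Rational(378501229, 19579)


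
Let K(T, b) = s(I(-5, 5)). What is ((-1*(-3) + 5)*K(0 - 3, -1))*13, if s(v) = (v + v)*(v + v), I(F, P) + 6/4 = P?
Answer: 5096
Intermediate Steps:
I(F, P) = -3/2 + P
s(v) = 4*v² (s(v) = (2*v)*(2*v) = 4*v²)
K(T, b) = 49 (K(T, b) = 4*(-3/2 + 5)² = 4*(7/2)² = 4*(49/4) = 49)
((-1*(-3) + 5)*K(0 - 3, -1))*13 = ((-1*(-3) + 5)*49)*13 = ((3 + 5)*49)*13 = (8*49)*13 = 392*13 = 5096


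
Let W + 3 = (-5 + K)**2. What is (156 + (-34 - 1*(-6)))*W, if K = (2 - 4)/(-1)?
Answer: 768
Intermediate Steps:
K = 2 (K = -1*(-2) = 2)
W = 6 (W = -3 + (-5 + 2)**2 = -3 + (-3)**2 = -3 + 9 = 6)
(156 + (-34 - 1*(-6)))*W = (156 + (-34 - 1*(-6)))*6 = (156 + (-34 + 6))*6 = (156 - 28)*6 = 128*6 = 768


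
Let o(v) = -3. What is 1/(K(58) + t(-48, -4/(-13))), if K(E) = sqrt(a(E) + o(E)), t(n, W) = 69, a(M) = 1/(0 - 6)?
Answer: 414/28585 - I*sqrt(114)/28585 ≈ 0.014483 - 0.00037352*I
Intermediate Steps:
a(M) = -1/6 (a(M) = 1/(-6) = -1/6)
K(E) = I*sqrt(114)/6 (K(E) = sqrt(-1/6 - 3) = sqrt(-19/6) = I*sqrt(114)/6)
1/(K(58) + t(-48, -4/(-13))) = 1/(I*sqrt(114)/6 + 69) = 1/(69 + I*sqrt(114)/6)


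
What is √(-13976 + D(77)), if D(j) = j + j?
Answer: I*√13822 ≈ 117.57*I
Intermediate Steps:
D(j) = 2*j
√(-13976 + D(77)) = √(-13976 + 2*77) = √(-13976 + 154) = √(-13822) = I*√13822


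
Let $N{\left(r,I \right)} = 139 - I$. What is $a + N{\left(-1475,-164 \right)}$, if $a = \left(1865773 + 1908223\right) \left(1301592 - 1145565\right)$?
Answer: $588845274195$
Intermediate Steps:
$a = 588845273892$ ($a = 3773996 \cdot 156027 = 588845273892$)
$a + N{\left(-1475,-164 \right)} = 588845273892 + \left(139 - -164\right) = 588845273892 + \left(139 + 164\right) = 588845273892 + 303 = 588845274195$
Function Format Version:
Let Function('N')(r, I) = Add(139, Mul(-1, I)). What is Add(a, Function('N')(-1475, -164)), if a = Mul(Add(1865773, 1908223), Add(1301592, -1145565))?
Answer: 588845274195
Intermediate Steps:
a = 588845273892 (a = Mul(3773996, 156027) = 588845273892)
Add(a, Function('N')(-1475, -164)) = Add(588845273892, Add(139, Mul(-1, -164))) = Add(588845273892, Add(139, 164)) = Add(588845273892, 303) = 588845274195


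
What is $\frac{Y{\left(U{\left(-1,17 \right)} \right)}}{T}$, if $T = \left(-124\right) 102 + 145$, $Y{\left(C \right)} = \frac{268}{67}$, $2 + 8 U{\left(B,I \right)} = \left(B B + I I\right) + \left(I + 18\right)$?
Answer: $- \frac{4}{12503} \approx -0.00031992$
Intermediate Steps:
$U{\left(B,I \right)} = 2 + \frac{I}{8} + \frac{B^{2}}{8} + \frac{I^{2}}{8}$ ($U{\left(B,I \right)} = - \frac{1}{4} + \frac{\left(B B + I I\right) + \left(I + 18\right)}{8} = - \frac{1}{4} + \frac{\left(B^{2} + I^{2}\right) + \left(18 + I\right)}{8} = - \frac{1}{4} + \frac{18 + I + B^{2} + I^{2}}{8} = - \frac{1}{4} + \left(\frac{9}{4} + \frac{I}{8} + \frac{B^{2}}{8} + \frac{I^{2}}{8}\right) = 2 + \frac{I}{8} + \frac{B^{2}}{8} + \frac{I^{2}}{8}$)
$Y{\left(C \right)} = 4$ ($Y{\left(C \right)} = 268 \cdot \frac{1}{67} = 4$)
$T = -12503$ ($T = -12648 + 145 = -12503$)
$\frac{Y{\left(U{\left(-1,17 \right)} \right)}}{T} = \frac{4}{-12503} = 4 \left(- \frac{1}{12503}\right) = - \frac{4}{12503}$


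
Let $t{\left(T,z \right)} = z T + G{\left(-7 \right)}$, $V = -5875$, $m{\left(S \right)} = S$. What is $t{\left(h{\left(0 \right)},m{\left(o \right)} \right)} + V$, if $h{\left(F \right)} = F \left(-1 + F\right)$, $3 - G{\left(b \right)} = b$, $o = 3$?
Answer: $-5865$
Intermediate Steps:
$G{\left(b \right)} = 3 - b$
$t{\left(T,z \right)} = 10 + T z$ ($t{\left(T,z \right)} = z T + \left(3 - -7\right) = T z + \left(3 + 7\right) = T z + 10 = 10 + T z$)
$t{\left(h{\left(0 \right)},m{\left(o \right)} \right)} + V = \left(10 + 0 \left(-1 + 0\right) 3\right) - 5875 = \left(10 + 0 \left(-1\right) 3\right) - 5875 = \left(10 + 0 \cdot 3\right) - 5875 = \left(10 + 0\right) - 5875 = 10 - 5875 = -5865$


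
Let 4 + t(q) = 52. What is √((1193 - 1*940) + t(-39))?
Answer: √301 ≈ 17.349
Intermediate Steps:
t(q) = 48 (t(q) = -4 + 52 = 48)
√((1193 - 1*940) + t(-39)) = √((1193 - 1*940) + 48) = √((1193 - 940) + 48) = √(253 + 48) = √301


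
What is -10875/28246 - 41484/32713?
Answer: -52672791/31862462 ≈ -1.6531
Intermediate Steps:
-10875/28246 - 41484/32713 = -10875*1/28246 - 41484*1/32713 = -375/974 - 41484/32713 = -52672791/31862462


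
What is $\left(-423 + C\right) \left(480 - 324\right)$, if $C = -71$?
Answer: $-77064$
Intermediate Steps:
$\left(-423 + C\right) \left(480 - 324\right) = \left(-423 - 71\right) \left(480 - 324\right) = \left(-494\right) 156 = -77064$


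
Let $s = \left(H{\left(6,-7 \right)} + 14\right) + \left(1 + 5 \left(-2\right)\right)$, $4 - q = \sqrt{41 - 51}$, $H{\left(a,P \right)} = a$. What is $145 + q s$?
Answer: $189 - 11 i \sqrt{10} \approx 189.0 - 34.785 i$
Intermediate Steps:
$q = 4 - i \sqrt{10}$ ($q = 4 - \sqrt{41 - 51} = 4 - \sqrt{-10} = 4 - i \sqrt{10} \approx 4.0 - 3.1623 i$)
$s = 11$ ($s = \left(6 + 14\right) + \left(1 + 5 \left(-2\right)\right) = 20 + \left(1 - 10\right) = 20 - 9 = 11$)
$145 + q s = 145 + \left(4 - i \sqrt{10}\right) 11 = 145 + \left(44 - 11 i \sqrt{10}\right) = 189 - 11 i \sqrt{10}$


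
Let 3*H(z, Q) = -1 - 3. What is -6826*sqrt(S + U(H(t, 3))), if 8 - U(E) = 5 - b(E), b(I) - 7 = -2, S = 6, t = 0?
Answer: -6826*sqrt(14) ≈ -25541.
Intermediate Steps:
b(I) = 5 (b(I) = 7 - 2 = 5)
H(z, Q) = -4/3 (H(z, Q) = (-1 - 3)/3 = (1/3)*(-4) = -4/3)
U(E) = 8 (U(E) = 8 - (5 - 1*5) = 8 - (5 - 5) = 8 - 1*0 = 8 + 0 = 8)
-6826*sqrt(S + U(H(t, 3))) = -6826*sqrt(6 + 8) = -6826*sqrt(14)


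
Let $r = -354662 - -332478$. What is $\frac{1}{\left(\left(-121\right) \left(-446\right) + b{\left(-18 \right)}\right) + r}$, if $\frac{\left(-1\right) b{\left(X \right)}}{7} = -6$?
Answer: $\frac{1}{31824} \approx 3.1423 \cdot 10^{-5}$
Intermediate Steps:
$b{\left(X \right)} = 42$ ($b{\left(X \right)} = \left(-7\right) \left(-6\right) = 42$)
$r = -22184$ ($r = -354662 + 332478 = -22184$)
$\frac{1}{\left(\left(-121\right) \left(-446\right) + b{\left(-18 \right)}\right) + r} = \frac{1}{\left(\left(-121\right) \left(-446\right) + 42\right) - 22184} = \frac{1}{\left(53966 + 42\right) - 22184} = \frac{1}{54008 - 22184} = \frac{1}{31824}$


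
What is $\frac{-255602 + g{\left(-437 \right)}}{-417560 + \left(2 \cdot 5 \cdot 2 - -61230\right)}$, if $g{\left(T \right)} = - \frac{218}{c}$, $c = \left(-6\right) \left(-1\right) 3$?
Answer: $\frac{2300527}{3206790} \approx 0.71739$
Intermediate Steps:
$c = 18$ ($c = 6 \cdot 3 = 18$)
$g{\left(T \right)} = - \frac{109}{9}$ ($g{\left(T \right)} = - \frac{218}{18} = \left(-218\right) \frac{1}{18} = - \frac{109}{9}$)
$\frac{-255602 + g{\left(-437 \right)}}{-417560 + \left(2 \cdot 5 \cdot 2 - -61230\right)} = \frac{-255602 - \frac{109}{9}}{-417560 + \left(2 \cdot 5 \cdot 2 - -61230\right)} = - \frac{2300527}{9 \left(-417560 + \left(10 \cdot 2 + 61230\right)\right)} = - \frac{2300527}{9 \left(-417560 + \left(20 + 61230\right)\right)} = - \frac{2300527}{9 \left(-417560 + 61250\right)} = - \frac{2300527}{9 \left(-356310\right)} = \left(- \frac{2300527}{9}\right) \left(- \frac{1}{356310}\right) = \frac{2300527}{3206790}$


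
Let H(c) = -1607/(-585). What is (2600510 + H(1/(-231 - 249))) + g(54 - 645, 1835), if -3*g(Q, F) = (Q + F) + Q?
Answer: 1521172622/585 ≈ 2.6003e+6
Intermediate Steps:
g(Q, F) = -2*Q/3 - F/3 (g(Q, F) = -((Q + F) + Q)/3 = -((F + Q) + Q)/3 = -(F + 2*Q)/3 = -2*Q/3 - F/3)
H(c) = 1607/585 (H(c) = -1607*(-1/585) = 1607/585)
(2600510 + H(1/(-231 - 249))) + g(54 - 645, 1835) = (2600510 + 1607/585) + (-2*(54 - 645)/3 - ⅓*1835) = 1521299957/585 + (-⅔*(-591) - 1835/3) = 1521299957/585 + (394 - 1835/3) = 1521299957/585 - 653/3 = 1521172622/585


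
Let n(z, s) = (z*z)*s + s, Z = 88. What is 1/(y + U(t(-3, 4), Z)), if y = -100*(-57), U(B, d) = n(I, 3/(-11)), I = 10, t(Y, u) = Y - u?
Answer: 11/62397 ≈ 0.00017629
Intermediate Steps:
n(z, s) = s + s*z² (n(z, s) = z²*s + s = s*z² + s = s + s*z²)
U(B, d) = -303/11 (U(B, d) = (3/(-11))*(1 + 10²) = (3*(-1/11))*(1 + 100) = -3/11*101 = -303/11)
y = 5700
1/(y + U(t(-3, 4), Z)) = 1/(5700 - 303/11) = 1/(62397/11) = 11/62397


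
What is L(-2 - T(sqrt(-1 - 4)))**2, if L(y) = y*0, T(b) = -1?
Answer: 0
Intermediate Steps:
L(y) = 0
L(-2 - T(sqrt(-1 - 4)))**2 = 0**2 = 0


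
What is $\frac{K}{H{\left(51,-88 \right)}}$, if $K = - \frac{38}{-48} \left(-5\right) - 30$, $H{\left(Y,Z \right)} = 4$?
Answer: $- \frac{815}{96} \approx -8.4896$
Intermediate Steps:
$K = - \frac{815}{24}$ ($K = \left(-38\right) \left(- \frac{1}{48}\right) \left(-5\right) - 30 = \frac{19}{24} \left(-5\right) - 30 = - \frac{95}{24} - 30 = - \frac{815}{24} \approx -33.958$)
$\frac{K}{H{\left(51,-88 \right)}} = - \frac{815}{24 \cdot 4} = \left(- \frac{815}{24}\right) \frac{1}{4} = - \frac{815}{96}$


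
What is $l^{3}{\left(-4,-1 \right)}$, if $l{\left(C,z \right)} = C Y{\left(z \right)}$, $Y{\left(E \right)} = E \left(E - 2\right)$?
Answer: $-1728$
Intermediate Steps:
$Y{\left(E \right)} = E \left(-2 + E\right)$
$l{\left(C,z \right)} = C z \left(-2 + z\right)$
$l^{3}{\left(-4,-1 \right)} = \left(\left(-4\right) \left(-1\right) \left(-2 - 1\right)\right)^{3} = \left(\left(-4\right) \left(-1\right) \left(-3\right)\right)^{3} = \left(-12\right)^{3} = -1728$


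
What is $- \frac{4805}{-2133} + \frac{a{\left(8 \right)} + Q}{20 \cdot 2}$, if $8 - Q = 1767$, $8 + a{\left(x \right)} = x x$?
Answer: $- \frac{3440299}{85320} \approx -40.322$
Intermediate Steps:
$a{\left(x \right)} = -8 + x^{2}$ ($a{\left(x \right)} = -8 + x x = -8 + x^{2}$)
$Q = -1759$ ($Q = 8 - 1767 = -1759$)
$- \frac{4805}{-2133} + \frac{a{\left(8 \right)} + Q}{20 \cdot 2} = - \frac{4805}{-2133} + \frac{\left(-8 + 8^{2}\right) - 1759}{20 \cdot 2} = \left(-4805\right) \left(- \frac{1}{2133}\right) + \frac{\left(-8 + 64\right) - 1759}{40} = \frac{4805}{2133} + \left(56 - 1759\right) \frac{1}{40} = \frac{4805}{2133} - \frac{1703}{40} = - \frac{3440299}{85320}$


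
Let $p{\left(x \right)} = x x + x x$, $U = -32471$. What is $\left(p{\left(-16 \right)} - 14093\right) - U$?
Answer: $18890$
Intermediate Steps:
$p{\left(x \right)} = 2 x^{2}$ ($p{\left(x \right)} = x^{2} + x^{2} = 2 x^{2}$)
$\left(p{\left(-16 \right)} - 14093\right) - U = \left(2 \left(-16\right)^{2} - 14093\right) - -32471 = \left(2 \cdot 256 - 14093\right) + 32471 = \left(512 - 14093\right) + 32471 = -13581 + 32471 = 18890$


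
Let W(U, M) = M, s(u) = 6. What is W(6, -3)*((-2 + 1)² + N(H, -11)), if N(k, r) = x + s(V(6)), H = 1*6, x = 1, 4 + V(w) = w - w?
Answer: -24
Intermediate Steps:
V(w) = -4 (V(w) = -4 + (w - w) = -4 + 0 = -4)
H = 6
N(k, r) = 7 (N(k, r) = 1 + 6 = 7)
W(6, -3)*((-2 + 1)² + N(H, -11)) = -3*((-2 + 1)² + 7) = -3*((-1)² + 7) = -3*(1 + 7) = -3*8 = -24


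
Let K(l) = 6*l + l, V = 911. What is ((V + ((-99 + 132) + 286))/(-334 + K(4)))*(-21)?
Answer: 1435/17 ≈ 84.412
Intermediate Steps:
K(l) = 7*l
((V + ((-99 + 132) + 286))/(-334 + K(4)))*(-21) = ((911 + ((-99 + 132) + 286))/(-334 + 7*4))*(-21) = ((911 + (33 + 286))/(-334 + 28))*(-21) = ((911 + 319)/(-306))*(-21) = (1230*(-1/306))*(-21) = -205/51*(-21) = 1435/17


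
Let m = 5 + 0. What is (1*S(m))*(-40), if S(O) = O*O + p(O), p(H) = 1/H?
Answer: -1008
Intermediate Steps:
m = 5
S(O) = 1/O + O**2 (S(O) = O*O + 1/O = O**2 + 1/O = 1/O + O**2)
(1*S(m))*(-40) = (1*((1 + 5**3)/5))*(-40) = (1*((1 + 125)/5))*(-40) = (1*((1/5)*126))*(-40) = (1*(126/5))*(-40) = (126/5)*(-40) = -1008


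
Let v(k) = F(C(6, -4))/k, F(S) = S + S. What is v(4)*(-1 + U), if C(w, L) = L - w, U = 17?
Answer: -80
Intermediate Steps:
F(S) = 2*S
v(k) = -20/k (v(k) = (2*(-4 - 1*6))/k = (2*(-4 - 6))/k = (2*(-10))/k = -20/k)
v(4)*(-1 + U) = (-20/4)*(-1 + 17) = -20*¼*16 = -5*16 = -80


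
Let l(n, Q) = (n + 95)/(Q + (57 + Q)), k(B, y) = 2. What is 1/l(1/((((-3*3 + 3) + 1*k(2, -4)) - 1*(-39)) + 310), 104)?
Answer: 91425/32776 ≈ 2.7894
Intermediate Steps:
l(n, Q) = (95 + n)/(57 + 2*Q)
1/l(1/((((-3*3 + 3) + 1*k(2, -4)) - 1*(-39)) + 310), 104) = 1/((95 + 1/((((-3*3 + 3) + 1*2) - 1*(-39)) + 310))/(57 + 2*104)) = 1/((95 + 1/((((-9 + 3) + 2) + 39) + 310))/(57 + 208)) = 1/((95 + 1/(((-6 + 2) + 39) + 310))/265) = 1/((95 + 1/((-4 + 39) + 310))/265) = 1/((95 + 1/(35 + 310))/265) = 1/((95 + 1/345)/265) = 1/((1/265)*(32776/345)) = 1/(32776/91425) = 91425/32776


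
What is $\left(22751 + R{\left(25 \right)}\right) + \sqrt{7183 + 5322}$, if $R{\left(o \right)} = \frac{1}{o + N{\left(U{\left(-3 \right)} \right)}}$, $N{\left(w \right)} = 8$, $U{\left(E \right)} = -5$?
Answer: $\frac{750784}{33} + \sqrt{12505} \approx 22863.0$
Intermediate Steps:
$R{\left(o \right)} = \frac{1}{8 + o}$ ($R{\left(o \right)} = \frac{1}{o + 8} = \frac{1}{8 + o}$)
$\left(22751 + R{\left(25 \right)}\right) + \sqrt{7183 + 5322} = \left(22751 + \frac{1}{8 + 25}\right) + \sqrt{7183 + 5322} = \left(22751 + \frac{1}{33}\right) + \sqrt{12505} = \frac{750784}{33} + \sqrt{12505}$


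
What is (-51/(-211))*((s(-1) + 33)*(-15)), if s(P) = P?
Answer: -24480/211 ≈ -116.02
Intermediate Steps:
(-51/(-211))*((s(-1) + 33)*(-15)) = (-51/(-211))*((-1 + 33)*(-15)) = (-51*(-1/211))*(32*(-15)) = (51/211)*(-480) = -24480/211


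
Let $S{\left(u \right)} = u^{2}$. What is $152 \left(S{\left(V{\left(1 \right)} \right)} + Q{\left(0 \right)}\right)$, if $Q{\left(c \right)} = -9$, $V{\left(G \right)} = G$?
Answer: $-1216$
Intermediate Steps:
$152 \left(S{\left(V{\left(1 \right)} \right)} + Q{\left(0 \right)}\right) = 152 \left(1^{2} - 9\right) = 152 \left(1 - 9\right) = 152 \left(-8\right) = -1216$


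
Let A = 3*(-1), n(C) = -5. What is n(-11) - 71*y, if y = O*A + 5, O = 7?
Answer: 1131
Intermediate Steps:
A = -3
y = -16 (y = 7*(-3) + 5 = -21 + 5 = -16)
n(-11) - 71*y = -5 - 71*(-16) = -5 + 1136 = 1131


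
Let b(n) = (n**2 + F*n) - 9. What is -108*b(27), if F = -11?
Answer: -45684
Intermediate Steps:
b(n) = -9 + n**2 - 11*n (b(n) = (n**2 - 11*n) - 9 = -9 + n**2 - 11*n)
-108*b(27) = -108*(-9 + 27**2 - 11*27) = -108*(-9 + 729 - 297) = -108*423 = -45684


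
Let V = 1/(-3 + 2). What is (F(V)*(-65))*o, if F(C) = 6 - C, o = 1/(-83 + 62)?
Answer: 65/3 ≈ 21.667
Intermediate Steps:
o = -1/21 (o = 1/(-21) = -1/21 ≈ -0.047619)
V = -1 (V = 1/(-1) = -1)
(F(V)*(-65))*o = ((6 - 1*(-1))*(-65))*(-1/21) = ((6 + 1)*(-65))*(-1/21) = (7*(-65))*(-1/21) = -455*(-1/21) = 65/3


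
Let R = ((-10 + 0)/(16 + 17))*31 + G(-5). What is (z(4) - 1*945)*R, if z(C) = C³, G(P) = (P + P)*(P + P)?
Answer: -2634190/33 ≈ -79824.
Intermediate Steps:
G(P) = 4*P² (G(P) = (2*P)*(2*P) = 4*P²)
R = 2990/33 (R = ((-10 + 0)/(16 + 17))*31 + 4*(-5)² = -10/33*31 + 4*25 = -10*1/33*31 + 100 = -10/33*31 + 100 = -310/33 + 100 = 2990/33 ≈ 90.606)
(z(4) - 1*945)*R = (4³ - 1*945)*(2990/33) = (64 - 945)*(2990/33) = -881*2990/33 = -2634190/33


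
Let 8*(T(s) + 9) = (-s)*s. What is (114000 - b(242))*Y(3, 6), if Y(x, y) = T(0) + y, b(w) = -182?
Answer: -342546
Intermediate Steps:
T(s) = -9 - s²/8 (T(s) = -9 + ((-s)*s)/8 = -9 + (-s²)/8 = -9 - s²/8)
Y(x, y) = -9 + y (Y(x, y) = (-9 - ⅛*0²) + y = (-9 - ⅛*0) + y = (-9 + 0) + y = -9 + y)
(114000 - b(242))*Y(3, 6) = (114000 - 1*(-182))*(-9 + 6) = (114000 + 182)*(-3) = 114182*(-3) = -342546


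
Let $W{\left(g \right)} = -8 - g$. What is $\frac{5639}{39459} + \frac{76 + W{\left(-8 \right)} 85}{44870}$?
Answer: $\frac{18287201}{126466095} \approx 0.1446$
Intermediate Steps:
$\frac{5639}{39459} + \frac{76 + W{\left(-8 \right)} 85}{44870} = \frac{5639}{39459} + \frac{76 + \left(-8 - -8\right) 85}{44870} = 5639 \cdot \frac{1}{39459} + \left(76 + \left(-8 + 8\right) 85\right) \frac{1}{44870} = \frac{5639}{39459} + \left(76 + 0 \cdot 85\right) \frac{1}{44870} = \frac{5639}{39459} + \left(76 + 0\right) \frac{1}{44870} = \frac{5639}{39459} + 76 \cdot \frac{1}{44870} = \frac{5639}{39459} + \frac{38}{22435} = \frac{18287201}{126466095}$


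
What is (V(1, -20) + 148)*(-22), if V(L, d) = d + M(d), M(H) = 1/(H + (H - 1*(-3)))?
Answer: -104170/37 ≈ -2815.4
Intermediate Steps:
M(H) = 1/(3 + 2*H) (M(H) = 1/(H + (H + 3)) = 1/(H + (3 + H)) = 1/(3 + 2*H))
V(L, d) = d + 1/(3 + 2*d)
(V(1, -20) + 148)*(-22) = ((-20 + 1/(3 + 2*(-20))) + 148)*(-22) = ((-20 + 1/(3 - 40)) + 148)*(-22) = ((-20 + 1/(-37)) + 148)*(-22) = ((-20 - 1/37) + 148)*(-22) = (-741/37 + 148)*(-22) = (4735/37)*(-22) = -104170/37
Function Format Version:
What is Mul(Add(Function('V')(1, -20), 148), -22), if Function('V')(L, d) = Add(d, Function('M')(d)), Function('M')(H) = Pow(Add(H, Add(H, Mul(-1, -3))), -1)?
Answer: Rational(-104170, 37) ≈ -2815.4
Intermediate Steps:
Function('M')(H) = Pow(Add(3, Mul(2, H)), -1) (Function('M')(H) = Pow(Add(H, Add(H, 3)), -1) = Pow(Add(H, Add(3, H)), -1) = Pow(Add(3, Mul(2, H)), -1))
Function('V')(L, d) = Add(d, Pow(Add(3, Mul(2, d)), -1))
Mul(Add(Function('V')(1, -20), 148), -22) = Mul(Add(Add(-20, Pow(Add(3, Mul(2, -20)), -1)), 148), -22) = Mul(Add(Add(-20, Pow(Add(3, -40), -1)), 148), -22) = Mul(Add(Add(-20, Pow(-37, -1)), 148), -22) = Mul(Add(Add(-20, Rational(-1, 37)), 148), -22) = Mul(Add(Rational(-741, 37), 148), -22) = Mul(Rational(4735, 37), -22) = Rational(-104170, 37)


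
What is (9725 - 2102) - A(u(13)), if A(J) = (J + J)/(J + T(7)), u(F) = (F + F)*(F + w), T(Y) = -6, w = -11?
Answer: 175277/23 ≈ 7620.7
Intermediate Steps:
u(F) = 2*F*(-11 + F) (u(F) = (F + F)*(F - 11) = (2*F)*(-11 + F) = 2*F*(-11 + F))
A(J) = 2*J/(-6 + J) (A(J) = (J + J)/(J - 6) = (2*J)/(-6 + J) = 2*J/(-6 + J))
(9725 - 2102) - A(u(13)) = (9725 - 2102) - 2*2*13*(-11 + 13)/(-6 + 2*13*(-11 + 13)) = 7623 - 2*2*13*2/(-6 + 2*13*2) = 7623 - 2*52/(-6 + 52) = 7623 - 2*52/46 = 7623 - 1*52/23 = 7623 - 52/23 = 175277/23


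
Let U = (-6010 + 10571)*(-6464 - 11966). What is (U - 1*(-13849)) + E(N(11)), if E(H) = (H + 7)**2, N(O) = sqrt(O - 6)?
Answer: -84045327 + 14*sqrt(5) ≈ -8.4045e+7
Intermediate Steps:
N(O) = sqrt(-6 + O)
U = -84059230 (U = 4561*(-18430) = -84059230)
E(H) = (7 + H)**2
(U - 1*(-13849)) + E(N(11)) = (-84059230 - 1*(-13849)) + (7 + sqrt(-6 + 11))**2 = (-84059230 + 13849) + (7 + sqrt(5))**2 = -84045381 + (7 + sqrt(5))**2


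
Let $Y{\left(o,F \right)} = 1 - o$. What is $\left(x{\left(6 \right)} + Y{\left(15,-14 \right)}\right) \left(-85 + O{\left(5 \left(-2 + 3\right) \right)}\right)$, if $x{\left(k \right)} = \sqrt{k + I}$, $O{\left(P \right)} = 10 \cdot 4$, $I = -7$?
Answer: $630 - 45 i \approx 630.0 - 45.0 i$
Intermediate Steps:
$O{\left(P \right)} = 40$
$x{\left(k \right)} = \sqrt{-7 + k}$ ($x{\left(k \right)} = \sqrt{k - 7} = \sqrt{-7 + k}$)
$\left(x{\left(6 \right)} + Y{\left(15,-14 \right)}\right) \left(-85 + O{\left(5 \left(-2 + 3\right) \right)}\right) = \left(\sqrt{-7 + 6} + \left(1 - 15\right)\right) \left(-85 + 40\right) = \left(\sqrt{-1} + \left(1 - 15\right)\right) \left(-45\right) = \left(i - 14\right) \left(-45\right) = \left(-14 + i\right) \left(-45\right) = 630 - 45 i$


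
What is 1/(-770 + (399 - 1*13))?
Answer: -1/384 ≈ -0.0026042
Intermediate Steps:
1/(-770 + (399 - 1*13)) = 1/(-770 + (399 - 13)) = 1/(-770 + 386) = 1/(-384) = -1/384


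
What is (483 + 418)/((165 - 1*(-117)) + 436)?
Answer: 901/718 ≈ 1.2549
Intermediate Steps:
(483 + 418)/((165 - 1*(-117)) + 436) = 901/((165 + 117) + 436) = 901/(282 + 436) = 901/718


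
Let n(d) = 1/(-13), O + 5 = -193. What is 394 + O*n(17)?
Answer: 5320/13 ≈ 409.23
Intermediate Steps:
O = -198 (O = -5 - 193 = -198)
n(d) = -1/13
394 + O*n(17) = 394 - 198*(-1/13) = 394 + 198/13 = 5320/13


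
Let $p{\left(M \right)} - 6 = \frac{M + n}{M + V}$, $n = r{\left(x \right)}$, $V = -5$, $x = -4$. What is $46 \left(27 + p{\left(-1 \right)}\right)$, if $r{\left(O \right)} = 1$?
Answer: $1518$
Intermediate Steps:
$n = 1$
$p{\left(M \right)} = 6 + \frac{1 + M}{-5 + M}$ ($p{\left(M \right)} = 6 + \frac{M + 1}{M - 5} = 6 + \frac{1 + M}{-5 + M}$)
$46 \left(27 + p{\left(-1 \right)}\right) = 46 \left(27 + \frac{-29 + 7 \left(-1\right)}{-5 - 1}\right) = 46 \left(27 + \frac{-29 - 7}{-6}\right) = 46 \left(27 - -6\right) = 46 \left(27 + 6\right) = 46 \cdot 33 = 1518$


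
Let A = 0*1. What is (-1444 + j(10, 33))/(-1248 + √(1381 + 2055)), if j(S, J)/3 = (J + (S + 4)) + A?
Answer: 406536/388517 + 1303*√859/777034 ≈ 1.0955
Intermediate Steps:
A = 0
j(S, J) = 12 + 3*J + 3*S (j(S, J) = 3*((J + (S + 4)) + 0) = 3*((J + (4 + S)) + 0) = 3*((4 + J + S) + 0) = 3*(4 + J + S) = 12 + 3*J + 3*S)
(-1444 + j(10, 33))/(-1248 + √(1381 + 2055)) = (-1444 + (12 + 3*33 + 3*10))/(-1248 + √(1381 + 2055)) = (-1444 + (12 + 99 + 30))/(-1248 + √3436) = (-1444 + 141)/(-1248 + 2*√859) = -1303/(-1248 + 2*√859)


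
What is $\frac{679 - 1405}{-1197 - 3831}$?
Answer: $\frac{121}{838} \approx 0.14439$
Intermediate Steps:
$\frac{679 - 1405}{-1197 - 3831} = - \frac{726}{-5028} = \left(-726\right) \left(- \frac{1}{5028}\right) = \frac{121}{838}$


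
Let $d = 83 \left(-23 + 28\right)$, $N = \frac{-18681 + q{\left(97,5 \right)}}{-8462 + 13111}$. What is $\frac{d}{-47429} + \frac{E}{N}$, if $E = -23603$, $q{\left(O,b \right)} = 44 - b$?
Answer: $\frac{5204392891433}{884171418} \approx 5886.2$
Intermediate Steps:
$N = - \frac{18642}{4649}$ ($N = \frac{-18681 + \left(44 - 5\right)}{-8462 + 13111} = \frac{-18681 + \left(44 - 5\right)}{4649} = \left(-18681 + 39\right) \frac{1}{4649} = \left(-18642\right) \frac{1}{4649} = - \frac{18642}{4649} \approx -4.0099$)
$d = 415$ ($d = 83 \cdot 5 = 415$)
$\frac{d}{-47429} + \frac{E}{N} = \frac{415}{-47429} - \frac{23603}{- \frac{18642}{4649}} = 415 \left(- \frac{1}{47429}\right) - - \frac{109730347}{18642} = - \frac{415}{47429} + \frac{109730347}{18642} = \frac{5204392891433}{884171418}$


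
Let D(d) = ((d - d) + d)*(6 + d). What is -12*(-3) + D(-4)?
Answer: 28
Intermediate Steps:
D(d) = d*(6 + d) (D(d) = (0 + d)*(6 + d) = d*(6 + d))
-12*(-3) + D(-4) = -12*(-3) - 4*(6 - 4) = 36 - 4*2 = 36 - 8 = 28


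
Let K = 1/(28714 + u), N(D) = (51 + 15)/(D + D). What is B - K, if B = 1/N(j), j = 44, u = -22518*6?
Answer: 425579/319182 ≈ 1.3333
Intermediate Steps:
u = -135108
N(D) = 33/D (N(D) = 66/((2*D)) = 66*(1/(2*D)) = 33/D)
K = -1/106394 (K = 1/(28714 - 135108) = 1/(-106394) = -1/106394 ≈ -9.3990e-6)
B = 4/3 (B = 1/(33/44) = 1/(33*(1/44)) = 1/(¾) = 4/3 ≈ 1.3333)
B - K = 4/3 - 1*(-1/106394) = 4/3 + 1/106394 = 425579/319182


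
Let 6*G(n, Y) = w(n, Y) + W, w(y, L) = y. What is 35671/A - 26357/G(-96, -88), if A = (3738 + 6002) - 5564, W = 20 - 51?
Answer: 664931209/530352 ≈ 1253.8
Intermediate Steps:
W = -31
G(n, Y) = -31/6 + n/6 (G(n, Y) = (n - 31)/6 = (-31 + n)/6 = -31/6 + n/6)
A = 4176 (A = 9740 - 5564 = 4176)
35671/A - 26357/G(-96, -88) = 35671/4176 - 26357/(-31/6 + (⅙)*(-96)) = 35671*(1/4176) - 26357/(-31/6 - 16) = 35671/4176 - 26357/(-127/6) = 35671/4176 - 26357*(-6/127) = 35671/4176 + 158142/127 = 664931209/530352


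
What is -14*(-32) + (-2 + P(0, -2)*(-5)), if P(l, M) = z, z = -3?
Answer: 461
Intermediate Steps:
P(l, M) = -3
-14*(-32) + (-2 + P(0, -2)*(-5)) = -14*(-32) + (-2 - 3*(-5)) = 448 + (-2 + 15) = 448 + 13 = 461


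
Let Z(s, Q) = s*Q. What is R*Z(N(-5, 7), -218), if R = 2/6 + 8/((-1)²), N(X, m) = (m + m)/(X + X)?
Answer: 7630/3 ≈ 2543.3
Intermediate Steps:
N(X, m) = m/X (N(X, m) = (2*m)/((2*X)) = (2*m)*(1/(2*X)) = m/X)
Z(s, Q) = Q*s
R = 25/3 (R = 2*(⅙) + 8/1 = ⅓ + 8*1 = ⅓ + 8 = 25/3 ≈ 8.3333)
R*Z(N(-5, 7), -218) = 25*(-1526/(-5))/3 = 25*(-1526*(-1)/5)/3 = 25*(-218*(-7/5))/3 = (25/3)*(1526/5) = 7630/3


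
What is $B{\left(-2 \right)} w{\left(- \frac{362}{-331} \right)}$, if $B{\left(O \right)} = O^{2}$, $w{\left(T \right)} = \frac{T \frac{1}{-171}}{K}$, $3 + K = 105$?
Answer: $- \frac{724}{2886651} \approx -0.00025081$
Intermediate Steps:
$K = 102$ ($K = -3 + 105 = 102$)
$w{\left(T \right)} = - \frac{T}{17442}$ ($w{\left(T \right)} = \frac{T \frac{1}{-171}}{102} = T \left(- \frac{1}{171}\right) \frac{1}{102} = - \frac{T}{171} \cdot \frac{1}{102} = - \frac{T}{17442}$)
$B{\left(-2 \right)} w{\left(- \frac{362}{-331} \right)} = \left(-2\right)^{2} \left(- \frac{\left(-362\right) \frac{1}{-331}}{17442}\right) = 4 \left(- \frac{\left(-362\right) \left(- \frac{1}{331}\right)}{17442}\right) = 4 \left(\left(- \frac{1}{17442}\right) \frac{362}{331}\right) = 4 \left(- \frac{181}{2886651}\right) = - \frac{724}{2886651}$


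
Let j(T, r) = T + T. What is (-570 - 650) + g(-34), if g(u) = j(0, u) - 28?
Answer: -1248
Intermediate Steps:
j(T, r) = 2*T
g(u) = -28 (g(u) = 2*0 - 28 = 0 - 28 = -28)
(-570 - 650) + g(-34) = (-570 - 650) - 28 = -1220 - 28 = -1248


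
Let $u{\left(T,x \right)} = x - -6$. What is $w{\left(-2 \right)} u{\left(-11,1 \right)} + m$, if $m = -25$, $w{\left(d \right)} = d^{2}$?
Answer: $3$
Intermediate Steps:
$u{\left(T,x \right)} = 6 + x$ ($u{\left(T,x \right)} = x + 6 = 6 + x$)
$w{\left(-2 \right)} u{\left(-11,1 \right)} + m = \left(-2\right)^{2} \left(6 + 1\right) - 25 = 4 \cdot 7 - 25 = 28 - 25 = 3$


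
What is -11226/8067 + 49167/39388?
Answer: -15179833/105914332 ≈ -0.14332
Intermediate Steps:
-11226/8067 + 49167/39388 = -11226*1/8067 + 49167*(1/39388) = -3742/2689 + 49167/39388 = -15179833/105914332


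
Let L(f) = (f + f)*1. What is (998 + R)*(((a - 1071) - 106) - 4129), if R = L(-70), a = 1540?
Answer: -3231228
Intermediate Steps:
L(f) = 2*f (L(f) = (2*f)*1 = 2*f)
R = -140 (R = 2*(-70) = -140)
(998 + R)*(((a - 1071) - 106) - 4129) = (998 - 140)*(((1540 - 1071) - 106) - 4129) = 858*((469 - 106) - 4129) = 858*(363 - 4129) = 858*(-3766) = -3231228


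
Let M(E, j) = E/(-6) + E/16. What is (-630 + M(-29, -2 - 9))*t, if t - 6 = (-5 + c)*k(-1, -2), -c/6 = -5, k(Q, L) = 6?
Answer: -391235/4 ≈ -97809.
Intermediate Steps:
M(E, j) = -5*E/48 (M(E, j) = E*(-⅙) + E*(1/16) = -E/6 + E/16 = -5*E/48)
c = 30 (c = -6*(-5) = 30)
t = 156 (t = 6 + (-5 + 30)*6 = 6 + 25*6 = 6 + 150 = 156)
(-630 + M(-29, -2 - 9))*t = (-630 - 5/48*(-29))*156 = (-630 + 145/48)*156 = -30095/48*156 = -391235/4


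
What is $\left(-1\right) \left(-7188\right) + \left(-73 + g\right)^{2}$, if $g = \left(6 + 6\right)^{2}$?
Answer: $12229$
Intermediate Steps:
$g = 144$ ($g = 12^{2} = 144$)
$\left(-1\right) \left(-7188\right) + \left(-73 + g\right)^{2} = \left(-1\right) \left(-7188\right) + \left(-73 + 144\right)^{2} = 7188 + 71^{2} = 7188 + 5041 = 12229$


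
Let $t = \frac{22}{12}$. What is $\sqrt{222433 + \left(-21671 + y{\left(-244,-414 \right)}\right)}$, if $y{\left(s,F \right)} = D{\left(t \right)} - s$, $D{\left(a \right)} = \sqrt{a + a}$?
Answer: $\frac{\sqrt{1809054 + 3 \sqrt{33}}}{3} \approx 448.34$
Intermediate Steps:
$t = \frac{11}{6}$ ($t = 22 \cdot \frac{1}{12} = \frac{11}{6} \approx 1.8333$)
$D{\left(a \right)} = \sqrt{2} \sqrt{a}$ ($D{\left(a \right)} = \sqrt{2 a} = \sqrt{2} \sqrt{a}$)
$y{\left(s,F \right)} = - s + \frac{\sqrt{33}}{3}$ ($y{\left(s,F \right)} = \sqrt{2} \sqrt{\frac{11}{6}} - s = \sqrt{2} \frac{\sqrt{66}}{6} - s = \frac{\sqrt{33}}{3} - s = - s + \frac{\sqrt{33}}{3}$)
$\sqrt{222433 + \left(-21671 + y{\left(-244,-414 \right)}\right)} = \sqrt{222433 - \left(21427 - \frac{\sqrt{33}}{3}\right)} = \sqrt{201006 + \frac{\sqrt{33}}{3}}$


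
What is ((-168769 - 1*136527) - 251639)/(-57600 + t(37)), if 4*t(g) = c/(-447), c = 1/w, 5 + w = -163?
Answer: 167294363040/17302118399 ≈ 9.6690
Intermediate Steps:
w = -168 (w = -5 - 163 = -168)
c = -1/168 (c = 1/(-168) = -1/168 ≈ -0.0059524)
t(g) = 1/300384 (t(g) = (-1/168/(-447))/4 = (-1/168*(-1/447))/4 = (¼)*(1/75096) = 1/300384)
((-168769 - 1*136527) - 251639)/(-57600 + t(37)) = ((-168769 - 1*136527) - 251639)/(-57600 + 1/300384) = ((-168769 - 136527) - 251639)/(-17302118399/300384) = (-305296 - 251639)*(-300384/17302118399) = -556935*(-300384/17302118399) = 167294363040/17302118399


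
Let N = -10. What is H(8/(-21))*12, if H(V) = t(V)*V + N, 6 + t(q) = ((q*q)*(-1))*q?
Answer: -6017512/64827 ≈ -92.824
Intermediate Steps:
t(q) = -6 - q**3 (t(q) = -6 + ((q*q)*(-1))*q = -6 + (q**2*(-1))*q = -6 + (-q**2)*q = -6 - q**3)
H(V) = -10 + V*(-6 - V**3) (H(V) = (-6 - V**3)*V - 10 = V*(-6 - V**3) - 10 = -10 + V*(-6 - V**3))
H(8/(-21))*12 = (-10 - 8/(-21)*(6 + (8/(-21))**3))*12 = (-10 - 8*(-1/21)*(6 + (8*(-1/21))**3))*12 = (-10 - 1*(-8/21)*(6 + (-8/21)**3))*12 = (-10 - 1*(-8/21)*(6 - 512/9261))*12 = (-10 - 1*(-8/21)*55054/9261)*12 = (-10 + 440432/194481)*12 = -1504378/194481*12 = -6017512/64827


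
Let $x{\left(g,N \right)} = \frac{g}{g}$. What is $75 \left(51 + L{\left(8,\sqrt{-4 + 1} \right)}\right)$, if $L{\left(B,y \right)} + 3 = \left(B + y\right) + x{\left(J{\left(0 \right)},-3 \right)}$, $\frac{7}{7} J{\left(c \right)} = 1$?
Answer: $4275 + 75 i \sqrt{3} \approx 4275.0 + 129.9 i$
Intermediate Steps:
$J{\left(c \right)} = 1$
$x{\left(g,N \right)} = 1$
$L{\left(B,y \right)} = -2 + B + y$ ($L{\left(B,y \right)} = -3 + \left(\left(B + y\right) + 1\right) = -3 + \left(1 + B + y\right) = -2 + B + y$)
$75 \left(51 + L{\left(8,\sqrt{-4 + 1} \right)}\right) = 75 \left(51 + \left(-2 + 8 + \sqrt{-4 + 1}\right)\right) = 75 \left(51 + \left(-2 + 8 + \sqrt{-3}\right)\right) = 75 \left(51 + \left(-2 + 8 + i \sqrt{3}\right)\right) = 75 \left(51 + \left(6 + i \sqrt{3}\right)\right) = 75 \left(57 + i \sqrt{3}\right) = 4275 + 75 i \sqrt{3}$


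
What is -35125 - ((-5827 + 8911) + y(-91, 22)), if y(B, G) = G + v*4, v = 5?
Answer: -38251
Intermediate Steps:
y(B, G) = 20 + G (y(B, G) = G + 5*4 = G + 20 = 20 + G)
-35125 - ((-5827 + 8911) + y(-91, 22)) = -35125 - ((-5827 + 8911) + (20 + 22)) = -35125 - (3084 + 42) = -35125 - 1*3126 = -35125 - 3126 = -38251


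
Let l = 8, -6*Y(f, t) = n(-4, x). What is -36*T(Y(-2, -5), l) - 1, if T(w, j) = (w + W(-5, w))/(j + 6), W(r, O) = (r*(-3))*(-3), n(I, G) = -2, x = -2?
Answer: 797/7 ≈ 113.86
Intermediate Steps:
Y(f, t) = ⅓ (Y(f, t) = -⅙*(-2) = ⅓)
W(r, O) = 9*r (W(r, O) = -3*r*(-3) = 9*r)
T(w, j) = (-45 + w)/(6 + j) (T(w, j) = (w + 9*(-5))/(j + 6) = (w - 45)/(6 + j) = (-45 + w)/(6 + j))
-36*T(Y(-2, -5), l) - 1 = -36*(-45 + ⅓)/(6 + 8) - 1 = -36*(-134)/(14*3) - 1 = -18*(-134)/(7*3) - 1 = -36*(-67/21) - 1 = 804/7 - 1 = 797/7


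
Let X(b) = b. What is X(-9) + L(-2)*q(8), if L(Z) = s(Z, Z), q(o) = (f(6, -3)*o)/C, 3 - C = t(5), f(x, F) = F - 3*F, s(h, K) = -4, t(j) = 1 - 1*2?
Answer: -57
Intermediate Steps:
t(j) = -1 (t(j) = 1 - 2 = -1)
f(x, F) = -2*F
C = 4 (C = 3 - 1*(-1) = 3 + 1 = 4)
q(o) = 3*o/2 (q(o) = ((-2*(-3))*o)/4 = (6*o)*(¼) = 3*o/2)
L(Z) = -4
X(-9) + L(-2)*q(8) = -9 - 6*8 = -9 - 4*12 = -9 - 48 = -57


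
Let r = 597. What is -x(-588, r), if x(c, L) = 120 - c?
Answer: -708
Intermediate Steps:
-x(-588, r) = -(120 - 1*(-588)) = -(120 + 588) = -1*708 = -708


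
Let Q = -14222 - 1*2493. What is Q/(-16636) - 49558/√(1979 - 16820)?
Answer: 16715/16636 + 49558*I*√1649/4947 ≈ 1.0047 + 406.8*I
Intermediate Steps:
Q = -16715 (Q = -14222 - 2493 = -16715)
Q/(-16636) - 49558/√(1979 - 16820) = -16715/(-16636) - 49558/√(1979 - 16820) = -16715*(-1/16636) - 49558*(-I*√1649/4947) = 16715/16636 - 49558*(-I*√1649/4947) = 16715/16636 - (-49558)*I*√1649/4947 = 16715/16636 + 49558*I*√1649/4947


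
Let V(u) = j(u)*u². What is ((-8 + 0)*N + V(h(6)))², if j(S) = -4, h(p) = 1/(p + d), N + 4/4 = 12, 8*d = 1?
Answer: 44750863936/5764801 ≈ 7762.8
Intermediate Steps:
d = ⅛ (d = (⅛)*1 = ⅛ ≈ 0.12500)
N = 11 (N = -1 + 12 = 11)
h(p) = 1/(⅛ + p) (h(p) = 1/(p + ⅛) = 1/(⅛ + p))
V(u) = -4*u²
((-8 + 0)*N + V(h(6)))² = ((-8 + 0)*11 - 4*64/(1 + 8*6)²)² = (-8*11 - 4*64/(1 + 48)²)² = (-88 - 4*(8/49)²)² = (-88 - 4*64/2401)² = (-88 - 256/2401)² = (-211544/2401)² = 44750863936/5764801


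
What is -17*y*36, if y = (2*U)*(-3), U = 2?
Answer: 7344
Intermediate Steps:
y = -12 (y = (2*2)*(-3) = 4*(-3) = -12)
-17*y*36 = -17*(-12)*36 = 204*36 = 7344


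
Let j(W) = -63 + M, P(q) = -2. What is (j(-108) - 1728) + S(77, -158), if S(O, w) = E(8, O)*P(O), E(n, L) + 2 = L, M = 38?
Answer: -1903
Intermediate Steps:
E(n, L) = -2 + L
j(W) = -25 (j(W) = -63 + 38 = -25)
S(O, w) = 4 - 2*O (S(O, w) = (-2 + O)*(-2) = 4 - 2*O)
(j(-108) - 1728) + S(77, -158) = (-25 - 1728) + (4 - 2*77) = -1753 + (4 - 154) = -1753 - 150 = -1903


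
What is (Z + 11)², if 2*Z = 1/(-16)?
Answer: 123201/1024 ≈ 120.31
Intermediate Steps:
Z = -1/32 (Z = (½)/(-16) = (½)*(-1/16) = -1/32 ≈ -0.031250)
(Z + 11)² = (-1/32 + 11)² = (351/32)² = 123201/1024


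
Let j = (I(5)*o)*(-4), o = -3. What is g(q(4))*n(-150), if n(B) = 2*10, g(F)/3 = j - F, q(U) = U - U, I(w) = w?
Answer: 3600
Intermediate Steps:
j = 60 (j = (5*(-3))*(-4) = -15*(-4) = 60)
q(U) = 0
g(F) = 180 - 3*F (g(F) = 3*(60 - F) = 180 - 3*F)
n(B) = 20
g(q(4))*n(-150) = (180 - 3*0)*20 = (180 + 0)*20 = 180*20 = 3600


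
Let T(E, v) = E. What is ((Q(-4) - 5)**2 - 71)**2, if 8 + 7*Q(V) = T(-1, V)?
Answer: 2380849/2401 ≈ 991.61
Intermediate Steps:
Q(V) = -9/7 (Q(V) = -8/7 + (1/7)*(-1) = -8/7 - 1/7 = -9/7)
((Q(-4) - 5)**2 - 71)**2 = ((-9/7 - 5)**2 - 71)**2 = ((-44/7)**2 - 71)**2 = (1936/49 - 71)**2 = (-1543/49)**2 = 2380849/2401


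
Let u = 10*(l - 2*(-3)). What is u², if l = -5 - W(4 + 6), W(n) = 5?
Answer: 1600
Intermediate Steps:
l = -10 (l = -5 - 1*5 = -5 - 5 = -10)
u = -40 (u = 10*(-10 - 2*(-3)) = 10*(-10 + 6) = 10*(-4) = -40)
u² = (-40)² = 1600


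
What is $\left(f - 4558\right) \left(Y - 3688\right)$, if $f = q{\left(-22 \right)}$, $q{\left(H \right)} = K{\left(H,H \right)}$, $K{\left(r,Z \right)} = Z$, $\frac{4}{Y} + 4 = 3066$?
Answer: $\frac{25860173080}{1531} \approx 1.6891 \cdot 10^{7}$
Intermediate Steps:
$Y = \frac{2}{1531}$ ($Y = \frac{4}{-4 + 3066} = \frac{4}{3062} = 4 \cdot \frac{1}{3062} = \frac{2}{1531} \approx 0.0013063$)
$q{\left(H \right)} = H$
$f = -22$
$\left(f - 4558\right) \left(Y - 3688\right) = \left(-22 - 4558\right) \left(\frac{2}{1531} - 3688\right) = \left(-4580\right) \left(- \frac{5646326}{1531}\right) = \frac{25860173080}{1531}$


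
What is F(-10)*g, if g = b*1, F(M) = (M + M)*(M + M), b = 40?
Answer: 16000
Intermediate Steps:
F(M) = 4*M² (F(M) = (2*M)*(2*M) = 4*M²)
g = 40 (g = 40*1 = 40)
F(-10)*g = (4*(-10)²)*40 = (4*100)*40 = 400*40 = 16000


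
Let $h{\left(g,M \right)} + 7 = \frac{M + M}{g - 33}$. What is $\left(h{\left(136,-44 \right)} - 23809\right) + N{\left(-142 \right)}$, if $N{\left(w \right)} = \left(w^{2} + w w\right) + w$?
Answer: $\frac{1686022}{103} \approx 16369.0$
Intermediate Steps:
$N{\left(w \right)} = w + 2 w^{2}$ ($N{\left(w \right)} = \left(w^{2} + w^{2}\right) + w = 2 w^{2} + w = w + 2 w^{2}$)
$h{\left(g,M \right)} = -7 + \frac{2 M}{-33 + g}$ ($h{\left(g,M \right)} = -7 + \frac{M + M}{g - 33} = -7 + \frac{2 M}{-33 + g}$)
$\left(h{\left(136,-44 \right)} - 23809\right) + N{\left(-142 \right)} = \left(\frac{231 - 952 + 2 \left(-44\right)}{-33 + 136} - 23809\right) - 142 \left(1 + 2 \left(-142\right)\right) = \left(\frac{231 - 952 - 88}{103} - 23809\right) - 142 \left(1 - 284\right) = \left(\frac{1}{103} \left(-809\right) - 23809\right) - -40186 = \left(- \frac{809}{103} - 23809\right) + 40186 = - \frac{2453136}{103} + 40186 = \frac{1686022}{103}$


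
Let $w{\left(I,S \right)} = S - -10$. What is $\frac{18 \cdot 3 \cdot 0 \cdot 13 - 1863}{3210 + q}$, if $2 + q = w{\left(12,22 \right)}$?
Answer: $- \frac{23}{40} \approx -0.575$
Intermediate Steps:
$w{\left(I,S \right)} = 10 + S$ ($w{\left(I,S \right)} = S + 10 = 10 + S$)
$q = 30$ ($q = -2 + \left(10 + 22\right) = -2 + 32 = 30$)
$\frac{18 \cdot 3 \cdot 0 \cdot 13 - 1863}{3210 + q} = \frac{18 \cdot 3 \cdot 0 \cdot 13 - 1863}{3210 + 30} = \frac{18 \cdot 0 \cdot 13 - 1863}{3240} = \left(0 \cdot 13 - 1863\right) \frac{1}{3240} = \left(0 - 1863\right) \frac{1}{3240} = \left(-1863\right) \frac{1}{3240} = - \frac{23}{40}$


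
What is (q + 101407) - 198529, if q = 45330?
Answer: -51792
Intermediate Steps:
(q + 101407) - 198529 = (45330 + 101407) - 198529 = 146737 - 198529 = -51792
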